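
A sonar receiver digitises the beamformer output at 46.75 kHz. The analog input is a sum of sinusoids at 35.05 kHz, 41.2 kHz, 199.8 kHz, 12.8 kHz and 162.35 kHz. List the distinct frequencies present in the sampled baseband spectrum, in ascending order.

fs/2 = 23.375 kHz.
35.05 kHz > fs/2 = 23.375 kHz, folds to fs − 35.05 kHz = 11.7 kHz.
41.2 kHz > fs/2 = 23.375 kHz, folds to fs − 41.2 kHz = 5.55 kHz.
199.8 kHz mod fs = 12.8 kHz.
12.8 kHz ≤ fs/2 = 23.375 kHz, appears at 12.8 kHz.
12.8 kHz ≤ fs/2 = 23.375 kHz, passes unchanged.
162.35 kHz mod fs = 22.1 kHz.
22.1 kHz ≤ fs/2 = 23.375 kHz, appears at 22.1 kHz.
Distinct values: {5.55 kHz, 11.7 kHz, 12.8 kHz, 22.1 kHz}.

5.55 kHz, 11.7 kHz, 12.8 kHz, 22.1 kHz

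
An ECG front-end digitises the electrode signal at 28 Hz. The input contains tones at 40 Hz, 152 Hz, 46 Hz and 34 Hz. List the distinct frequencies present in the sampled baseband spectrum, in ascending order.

fs/2 = 14 Hz.
40 Hz mod fs = 12 Hz.
12 Hz ≤ fs/2 = 14 Hz, appears at 12 Hz.
152 Hz mod fs = 12 Hz.
12 Hz ≤ fs/2 = 14 Hz, appears at 12 Hz.
46 Hz mod fs = 18 Hz.
18 Hz > fs/2 = 14 Hz, folds to fs − 18 Hz = 10 Hz.
34 Hz mod fs = 6 Hz.
6 Hz ≤ fs/2 = 14 Hz, appears at 6 Hz.
Distinct values: {6 Hz, 10 Hz, 12 Hz}.

6 Hz, 10 Hz, 12 Hz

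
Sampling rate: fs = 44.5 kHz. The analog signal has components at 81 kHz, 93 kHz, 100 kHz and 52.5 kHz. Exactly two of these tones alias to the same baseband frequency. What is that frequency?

8 kHz

fs/2 = 22.25 kHz.
81 kHz mod fs = 36.5 kHz.
36.5 kHz > fs/2 = 22.25 kHz, folds to fs − 36.5 kHz = 8 kHz.
93 kHz mod fs = 4 kHz.
4 kHz ≤ fs/2 = 22.25 kHz, appears at 4 kHz.
100 kHz mod fs = 11 kHz.
11 kHz ≤ fs/2 = 22.25 kHz, appears at 11 kHz.
52.5 kHz mod fs = 8 kHz.
8 kHz ≤ fs/2 = 22.25 kHz, appears at 8 kHz.
52.5 kHz and 81 kHz both map to 8 kHz.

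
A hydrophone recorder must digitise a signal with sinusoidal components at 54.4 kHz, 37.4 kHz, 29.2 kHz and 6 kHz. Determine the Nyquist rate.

Highest-frequency component: 54.4 kHz.
Nyquist rate = 2 × 54.4 kHz = 108.8 kHz.

108.8 kHz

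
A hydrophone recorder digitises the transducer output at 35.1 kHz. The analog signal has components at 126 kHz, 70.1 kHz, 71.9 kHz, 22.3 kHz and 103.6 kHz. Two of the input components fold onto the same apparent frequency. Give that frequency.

fs/2 = 17.55 kHz.
126 kHz mod fs = 20.7 kHz.
20.7 kHz > fs/2 = 17.55 kHz, folds to fs − 20.7 kHz = 14.4 kHz.
70.1 kHz mod fs = 35 kHz.
35 kHz > fs/2 = 17.55 kHz, folds to fs − 35 kHz = 0.1 kHz.
71.9 kHz mod fs = 1.7 kHz.
1.7 kHz ≤ fs/2 = 17.55 kHz, appears at 1.7 kHz.
22.3 kHz > fs/2 = 17.55 kHz, folds to fs − 22.3 kHz = 12.8 kHz.
103.6 kHz mod fs = 33.4 kHz.
33.4 kHz > fs/2 = 17.55 kHz, folds to fs − 33.4 kHz = 1.7 kHz.
71.9 kHz and 103.6 kHz both map to 1.7 kHz.

1.7 kHz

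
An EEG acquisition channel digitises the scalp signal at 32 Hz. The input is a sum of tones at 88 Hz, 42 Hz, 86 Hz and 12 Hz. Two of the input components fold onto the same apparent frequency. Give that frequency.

fs/2 = 16 Hz.
88 Hz mod fs = 24 Hz.
24 Hz > fs/2 = 16 Hz, folds to fs − 24 Hz = 8 Hz.
42 Hz mod fs = 10 Hz.
10 Hz ≤ fs/2 = 16 Hz, appears at 10 Hz.
86 Hz mod fs = 22 Hz.
22 Hz > fs/2 = 16 Hz, folds to fs − 22 Hz = 10 Hz.
12 Hz ≤ fs/2 = 16 Hz, passes unchanged.
42 Hz and 86 Hz both map to 10 Hz.

10 Hz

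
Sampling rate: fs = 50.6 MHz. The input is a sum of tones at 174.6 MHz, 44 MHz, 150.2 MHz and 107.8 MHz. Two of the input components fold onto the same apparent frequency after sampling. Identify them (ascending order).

fs/2 = 25.3 MHz.
174.6 MHz mod fs = 22.8 MHz.
22.8 MHz ≤ fs/2 = 25.3 MHz, appears at 22.8 MHz.
44 MHz > fs/2 = 25.3 MHz, folds to fs − 44 MHz = 6.6 MHz.
150.2 MHz mod fs = 49 MHz.
49 MHz > fs/2 = 25.3 MHz, folds to fs − 49 MHz = 1.6 MHz.
107.8 MHz mod fs = 6.6 MHz.
6.6 MHz ≤ fs/2 = 25.3 MHz, appears at 6.6 MHz.
44 MHz and 107.8 MHz both map to 6.6 MHz.

44 MHz, 107.8 MHz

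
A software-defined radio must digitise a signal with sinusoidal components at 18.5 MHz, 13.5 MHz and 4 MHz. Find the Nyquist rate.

Highest-frequency component: 18.5 MHz.
Nyquist rate = 2 × 18.5 MHz = 37 MHz.

37 MHz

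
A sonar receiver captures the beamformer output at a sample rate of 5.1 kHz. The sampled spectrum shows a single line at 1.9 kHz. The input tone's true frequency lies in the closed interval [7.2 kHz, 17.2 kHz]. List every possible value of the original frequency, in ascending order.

8.3 kHz, 12.1 kHz, 13.4 kHz, 17.2 kHz

Frequencies that alias to 1.9 kHz are k·fs ± 1.9 kHz for integer k ≥ 0.
k=0: 1.9 kHz.
k=1: 3.2 kHz, 7 kHz.
k=2: 8.3 kHz, 12.1 kHz.
k=3: 13.4 kHz, 17.2 kHz.
k=4: 18.5 kHz, 22.3 kHz.
Within [7.2 kHz, 17.2 kHz]: 8.3 kHz, 12.1 kHz, 13.4 kHz, 17.2 kHz.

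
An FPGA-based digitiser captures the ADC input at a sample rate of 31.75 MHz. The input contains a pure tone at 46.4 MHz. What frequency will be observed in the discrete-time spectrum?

46.4 MHz mod fs = 14.65 MHz.
14.65 MHz ≤ fs/2 = 15.875 MHz, appears at 14.65 MHz.

14.65 MHz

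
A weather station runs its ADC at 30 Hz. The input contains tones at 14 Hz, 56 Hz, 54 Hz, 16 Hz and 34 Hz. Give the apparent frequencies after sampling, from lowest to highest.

fs/2 = 15 Hz.
14 Hz ≤ fs/2 = 15 Hz, passes unchanged.
56 Hz mod fs = 26 Hz.
26 Hz > fs/2 = 15 Hz, folds to fs − 26 Hz = 4 Hz.
54 Hz mod fs = 24 Hz.
24 Hz > fs/2 = 15 Hz, folds to fs − 24 Hz = 6 Hz.
16 Hz > fs/2 = 15 Hz, folds to fs − 16 Hz = 14 Hz.
34 Hz mod fs = 4 Hz.
4 Hz ≤ fs/2 = 15 Hz, appears at 4 Hz.
Distinct values: {4 Hz, 6 Hz, 14 Hz}.

4 Hz, 6 Hz, 14 Hz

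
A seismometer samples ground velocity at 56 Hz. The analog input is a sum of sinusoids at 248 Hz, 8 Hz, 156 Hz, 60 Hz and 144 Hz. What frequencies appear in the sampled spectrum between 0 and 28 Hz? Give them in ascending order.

fs/2 = 28 Hz.
248 Hz mod fs = 24 Hz.
24 Hz ≤ fs/2 = 28 Hz, appears at 24 Hz.
8 Hz ≤ fs/2 = 28 Hz, passes unchanged.
156 Hz mod fs = 44 Hz.
44 Hz > fs/2 = 28 Hz, folds to fs − 44 Hz = 12 Hz.
60 Hz mod fs = 4 Hz.
4 Hz ≤ fs/2 = 28 Hz, appears at 4 Hz.
144 Hz mod fs = 32 Hz.
32 Hz > fs/2 = 28 Hz, folds to fs − 32 Hz = 24 Hz.
Distinct values: {4 Hz, 8 Hz, 12 Hz, 24 Hz}.

4 Hz, 8 Hz, 12 Hz, 24 Hz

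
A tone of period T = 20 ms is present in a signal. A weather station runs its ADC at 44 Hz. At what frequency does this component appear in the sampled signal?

6 Hz

T = 20 ms → f = 1/T = 50 Hz.
50 Hz mod fs = 6 Hz.
6 Hz ≤ fs/2 = 22 Hz, appears at 6 Hz.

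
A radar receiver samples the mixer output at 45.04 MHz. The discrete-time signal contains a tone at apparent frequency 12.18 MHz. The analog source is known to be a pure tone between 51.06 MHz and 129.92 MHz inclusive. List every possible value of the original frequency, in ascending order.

Frequencies that alias to 12.18 MHz are k·fs ± 12.18 MHz for integer k ≥ 0.
k=0: 12.18 MHz.
k=1: 32.86 MHz, 57.22 MHz.
k=2: 77.9 MHz, 102.26 MHz.
k=3: 122.94 MHz, 147.3 MHz.
k=4: 167.98 MHz, 192.34 MHz.
Within [51.06 MHz, 129.92 MHz]: 57.22 MHz, 77.9 MHz, 102.26 MHz, 122.94 MHz.

57.22 MHz, 77.9 MHz, 102.26 MHz, 122.94 MHz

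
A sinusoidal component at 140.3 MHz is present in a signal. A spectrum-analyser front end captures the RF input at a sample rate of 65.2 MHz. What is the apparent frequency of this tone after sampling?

9.9 MHz

140.3 MHz mod fs = 9.9 MHz.
9.9 MHz ≤ fs/2 = 32.6 MHz, appears at 9.9 MHz.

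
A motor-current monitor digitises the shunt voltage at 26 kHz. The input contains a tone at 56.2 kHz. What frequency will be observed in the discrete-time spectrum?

56.2 kHz mod fs = 4.2 kHz.
4.2 kHz ≤ fs/2 = 13 kHz, appears at 4.2 kHz.

4.2 kHz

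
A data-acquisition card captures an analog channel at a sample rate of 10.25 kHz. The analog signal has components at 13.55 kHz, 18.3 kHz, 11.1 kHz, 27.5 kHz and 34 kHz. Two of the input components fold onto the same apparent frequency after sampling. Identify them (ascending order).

fs/2 = 5.125 kHz.
13.55 kHz mod fs = 3.3 kHz.
3.3 kHz ≤ fs/2 = 5.125 kHz, appears at 3.3 kHz.
18.3 kHz mod fs = 8.05 kHz.
8.05 kHz > fs/2 = 5.125 kHz, folds to fs − 8.05 kHz = 2.2 kHz.
11.1 kHz mod fs = 0.85 kHz.
0.85 kHz ≤ fs/2 = 5.125 kHz, appears at 0.85 kHz.
27.5 kHz mod fs = 7 kHz.
7 kHz > fs/2 = 5.125 kHz, folds to fs − 7 kHz = 3.25 kHz.
34 kHz mod fs = 3.25 kHz.
3.25 kHz ≤ fs/2 = 5.125 kHz, appears at 3.25 kHz.
27.5 kHz and 34 kHz both map to 3.25 kHz.

27.5 kHz, 34 kHz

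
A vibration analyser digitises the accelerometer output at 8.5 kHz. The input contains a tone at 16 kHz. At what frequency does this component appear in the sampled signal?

16 kHz mod fs = 7.5 kHz.
7.5 kHz > fs/2 = 4.25 kHz, folds to fs − 7.5 kHz = 1 kHz.

1 kHz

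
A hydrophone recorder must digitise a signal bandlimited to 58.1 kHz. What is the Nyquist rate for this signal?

116.2 kHz

Nyquist rate = 2 × 58.1 kHz = 116.2 kHz.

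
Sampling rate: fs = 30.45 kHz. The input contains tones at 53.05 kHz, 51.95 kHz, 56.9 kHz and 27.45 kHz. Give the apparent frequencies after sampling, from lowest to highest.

3 kHz, 4 kHz, 7.85 kHz, 8.95 kHz

fs/2 = 15.225 kHz.
53.05 kHz mod fs = 22.6 kHz.
22.6 kHz > fs/2 = 15.225 kHz, folds to fs − 22.6 kHz = 7.85 kHz.
51.95 kHz mod fs = 21.5 kHz.
21.5 kHz > fs/2 = 15.225 kHz, folds to fs − 21.5 kHz = 8.95 kHz.
56.9 kHz mod fs = 26.45 kHz.
26.45 kHz > fs/2 = 15.225 kHz, folds to fs − 26.45 kHz = 4 kHz.
27.45 kHz > fs/2 = 15.225 kHz, folds to fs − 27.45 kHz = 3 kHz.
Distinct values: {3 kHz, 4 kHz, 7.85 kHz, 8.95 kHz}.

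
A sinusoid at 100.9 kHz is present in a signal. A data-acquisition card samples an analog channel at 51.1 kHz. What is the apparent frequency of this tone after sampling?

100.9 kHz mod fs = 49.8 kHz.
49.8 kHz > fs/2 = 25.55 kHz, folds to fs − 49.8 kHz = 1.3 kHz.

1.3 kHz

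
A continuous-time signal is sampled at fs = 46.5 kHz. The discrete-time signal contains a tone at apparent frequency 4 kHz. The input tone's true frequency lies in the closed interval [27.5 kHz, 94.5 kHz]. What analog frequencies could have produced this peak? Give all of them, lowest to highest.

Frequencies that alias to 4 kHz are k·fs ± 4 kHz for integer k ≥ 0.
k=0: 4 kHz.
k=1: 42.5 kHz, 50.5 kHz.
k=2: 89 kHz, 97 kHz.
k=3: 135.5 kHz, 143.5 kHz.
Within [27.5 kHz, 94.5 kHz]: 42.5 kHz, 50.5 kHz, 89 kHz.

42.5 kHz, 50.5 kHz, 89 kHz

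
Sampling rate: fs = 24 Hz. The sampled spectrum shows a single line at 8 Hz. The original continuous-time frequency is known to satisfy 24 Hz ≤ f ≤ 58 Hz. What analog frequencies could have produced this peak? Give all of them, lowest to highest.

Frequencies that alias to 8 Hz are k·fs ± 8 Hz for integer k ≥ 0.
k=0: 8 Hz.
k=1: 16 Hz, 32 Hz.
k=2: 40 Hz, 56 Hz.
k=3: 64 Hz, 80 Hz.
Within [24 Hz, 58 Hz]: 32 Hz, 40 Hz, 56 Hz.

32 Hz, 40 Hz, 56 Hz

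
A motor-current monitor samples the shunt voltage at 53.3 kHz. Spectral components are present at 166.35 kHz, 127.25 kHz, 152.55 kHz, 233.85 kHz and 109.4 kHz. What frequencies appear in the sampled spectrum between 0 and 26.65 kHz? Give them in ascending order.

2.8 kHz, 6.45 kHz, 7.35 kHz, 20.65 kHz

fs/2 = 26.65 kHz.
166.35 kHz mod fs = 6.45 kHz.
6.45 kHz ≤ fs/2 = 26.65 kHz, appears at 6.45 kHz.
127.25 kHz mod fs = 20.65 kHz.
20.65 kHz ≤ fs/2 = 26.65 kHz, appears at 20.65 kHz.
152.55 kHz mod fs = 45.95 kHz.
45.95 kHz > fs/2 = 26.65 kHz, folds to fs − 45.95 kHz = 7.35 kHz.
233.85 kHz mod fs = 20.65 kHz.
20.65 kHz ≤ fs/2 = 26.65 kHz, appears at 20.65 kHz.
109.4 kHz mod fs = 2.8 kHz.
2.8 kHz ≤ fs/2 = 26.65 kHz, appears at 2.8 kHz.
Distinct values: {2.8 kHz, 6.45 kHz, 7.35 kHz, 20.65 kHz}.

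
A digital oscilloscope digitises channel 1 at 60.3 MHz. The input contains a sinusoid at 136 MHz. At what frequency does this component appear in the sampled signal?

15.4 MHz

136 MHz mod fs = 15.4 MHz.
15.4 MHz ≤ fs/2 = 30.15 MHz, appears at 15.4 MHz.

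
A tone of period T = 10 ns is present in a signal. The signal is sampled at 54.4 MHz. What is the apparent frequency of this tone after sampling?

8.8 MHz

T = 10 ns → f = 1/T = 100 MHz.
100 MHz mod fs = 45.6 MHz.
45.6 MHz > fs/2 = 27.2 MHz, folds to fs − 45.6 MHz = 8.8 MHz.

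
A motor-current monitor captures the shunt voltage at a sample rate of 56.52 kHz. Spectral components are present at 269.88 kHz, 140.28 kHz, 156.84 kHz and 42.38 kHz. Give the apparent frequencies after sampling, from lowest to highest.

fs/2 = 28.26 kHz.
269.88 kHz mod fs = 43.8 kHz.
43.8 kHz > fs/2 = 28.26 kHz, folds to fs − 43.8 kHz = 12.72 kHz.
140.28 kHz mod fs = 27.24 kHz.
27.24 kHz ≤ fs/2 = 28.26 kHz, appears at 27.24 kHz.
156.84 kHz mod fs = 43.8 kHz.
43.8 kHz > fs/2 = 28.26 kHz, folds to fs − 43.8 kHz = 12.72 kHz.
42.38 kHz > fs/2 = 28.26 kHz, folds to fs − 42.38 kHz = 14.14 kHz.
Distinct values: {12.72 kHz, 14.14 kHz, 27.24 kHz}.

12.72 kHz, 14.14 kHz, 27.24 kHz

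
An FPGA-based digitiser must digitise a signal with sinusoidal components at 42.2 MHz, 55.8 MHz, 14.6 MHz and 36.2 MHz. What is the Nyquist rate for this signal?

111.6 MHz

Highest-frequency component: 55.8 MHz.
Nyquist rate = 2 × 55.8 MHz = 111.6 MHz.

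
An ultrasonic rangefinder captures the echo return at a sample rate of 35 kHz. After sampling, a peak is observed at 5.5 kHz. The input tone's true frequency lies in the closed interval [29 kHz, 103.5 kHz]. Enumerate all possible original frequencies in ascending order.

Frequencies that alias to 5.5 kHz are k·fs ± 5.5 kHz for integer k ≥ 0.
k=0: 5.5 kHz.
k=1: 29.5 kHz, 40.5 kHz.
k=2: 64.5 kHz, 75.5 kHz.
k=3: 99.5 kHz, 110.5 kHz.
k=4: 134.5 kHz, 145.5 kHz.
Within [29 kHz, 103.5 kHz]: 29.5 kHz, 40.5 kHz, 64.5 kHz, 75.5 kHz, 99.5 kHz.

29.5 kHz, 40.5 kHz, 64.5 kHz, 75.5 kHz, 99.5 kHz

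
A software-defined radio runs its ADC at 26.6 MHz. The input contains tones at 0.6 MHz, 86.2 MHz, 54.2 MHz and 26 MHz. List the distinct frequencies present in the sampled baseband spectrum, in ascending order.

fs/2 = 13.3 MHz.
0.6 MHz ≤ fs/2 = 13.3 MHz, passes unchanged.
86.2 MHz mod fs = 6.4 MHz.
6.4 MHz ≤ fs/2 = 13.3 MHz, appears at 6.4 MHz.
54.2 MHz mod fs = 1 MHz.
1 MHz ≤ fs/2 = 13.3 MHz, appears at 1 MHz.
26 MHz > fs/2 = 13.3 MHz, folds to fs − 26 MHz = 0.6 MHz.
Distinct values: {0.6 MHz, 1 MHz, 6.4 MHz}.

0.6 MHz, 1 MHz, 6.4 MHz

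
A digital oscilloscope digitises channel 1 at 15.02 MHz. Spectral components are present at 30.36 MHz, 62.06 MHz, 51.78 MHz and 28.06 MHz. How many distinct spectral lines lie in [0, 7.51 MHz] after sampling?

3

fs/2 = 7.51 MHz.
30.36 MHz mod fs = 0.32 MHz.
0.32 MHz ≤ fs/2 = 7.51 MHz, appears at 0.32 MHz.
62.06 MHz mod fs = 1.98 MHz.
1.98 MHz ≤ fs/2 = 7.51 MHz, appears at 1.98 MHz.
51.78 MHz mod fs = 6.72 MHz.
6.72 MHz ≤ fs/2 = 7.51 MHz, appears at 6.72 MHz.
28.06 MHz mod fs = 13.04 MHz.
13.04 MHz > fs/2 = 7.51 MHz, folds to fs − 13.04 MHz = 1.98 MHz.
Distinct values: {0.32 MHz, 1.98 MHz, 6.72 MHz} → 3.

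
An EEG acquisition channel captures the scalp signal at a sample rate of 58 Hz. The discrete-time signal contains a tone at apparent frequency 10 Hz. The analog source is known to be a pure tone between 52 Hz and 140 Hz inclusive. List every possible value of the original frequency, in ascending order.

Frequencies that alias to 10 Hz are k·fs ± 10 Hz for integer k ≥ 0.
k=0: 10 Hz.
k=1: 48 Hz, 68 Hz.
k=2: 106 Hz, 126 Hz.
k=3: 164 Hz, 184 Hz.
Within [52 Hz, 140 Hz]: 68 Hz, 106 Hz, 126 Hz.

68 Hz, 106 Hz, 126 Hz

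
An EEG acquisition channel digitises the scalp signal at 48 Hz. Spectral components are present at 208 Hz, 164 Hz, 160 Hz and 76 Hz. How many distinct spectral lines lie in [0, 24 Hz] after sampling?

2

fs/2 = 24 Hz.
208 Hz mod fs = 16 Hz.
16 Hz ≤ fs/2 = 24 Hz, appears at 16 Hz.
164 Hz mod fs = 20 Hz.
20 Hz ≤ fs/2 = 24 Hz, appears at 20 Hz.
160 Hz mod fs = 16 Hz.
16 Hz ≤ fs/2 = 24 Hz, appears at 16 Hz.
76 Hz mod fs = 28 Hz.
28 Hz > fs/2 = 24 Hz, folds to fs − 28 Hz = 20 Hz.
Distinct values: {16 Hz, 20 Hz} → 2.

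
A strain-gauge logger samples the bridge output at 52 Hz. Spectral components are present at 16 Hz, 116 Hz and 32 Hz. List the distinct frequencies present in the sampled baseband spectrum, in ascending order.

12 Hz, 16 Hz, 20 Hz

fs/2 = 26 Hz.
16 Hz ≤ fs/2 = 26 Hz, passes unchanged.
116 Hz mod fs = 12 Hz.
12 Hz ≤ fs/2 = 26 Hz, appears at 12 Hz.
32 Hz > fs/2 = 26 Hz, folds to fs − 32 Hz = 20 Hz.
Distinct values: {12 Hz, 16 Hz, 20 Hz}.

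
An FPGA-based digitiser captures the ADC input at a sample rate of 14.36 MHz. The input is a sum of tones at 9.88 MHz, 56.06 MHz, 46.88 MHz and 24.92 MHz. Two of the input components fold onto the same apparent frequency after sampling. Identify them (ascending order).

24.92 MHz, 46.88 MHz

fs/2 = 7.18 MHz.
9.88 MHz > fs/2 = 7.18 MHz, folds to fs − 9.88 MHz = 4.48 MHz.
56.06 MHz mod fs = 12.98 MHz.
12.98 MHz > fs/2 = 7.18 MHz, folds to fs − 12.98 MHz = 1.38 MHz.
46.88 MHz mod fs = 3.8 MHz.
3.8 MHz ≤ fs/2 = 7.18 MHz, appears at 3.8 MHz.
24.92 MHz mod fs = 10.56 MHz.
10.56 MHz > fs/2 = 7.18 MHz, folds to fs − 10.56 MHz = 3.8 MHz.
24.92 MHz and 46.88 MHz both map to 3.8 MHz.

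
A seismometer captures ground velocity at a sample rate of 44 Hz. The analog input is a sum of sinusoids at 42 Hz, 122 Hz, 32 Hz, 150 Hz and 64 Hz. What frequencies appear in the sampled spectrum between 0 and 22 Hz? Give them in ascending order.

fs/2 = 22 Hz.
42 Hz > fs/2 = 22 Hz, folds to fs − 42 Hz = 2 Hz.
122 Hz mod fs = 34 Hz.
34 Hz > fs/2 = 22 Hz, folds to fs − 34 Hz = 10 Hz.
32 Hz > fs/2 = 22 Hz, folds to fs − 32 Hz = 12 Hz.
150 Hz mod fs = 18 Hz.
18 Hz ≤ fs/2 = 22 Hz, appears at 18 Hz.
64 Hz mod fs = 20 Hz.
20 Hz ≤ fs/2 = 22 Hz, appears at 20 Hz.
Distinct values: {2 Hz, 10 Hz, 12 Hz, 18 Hz, 20 Hz}.

2 Hz, 10 Hz, 12 Hz, 18 Hz, 20 Hz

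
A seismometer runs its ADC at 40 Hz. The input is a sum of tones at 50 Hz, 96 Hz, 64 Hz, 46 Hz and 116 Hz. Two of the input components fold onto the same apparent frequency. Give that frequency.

fs/2 = 20 Hz.
50 Hz mod fs = 10 Hz.
10 Hz ≤ fs/2 = 20 Hz, appears at 10 Hz.
96 Hz mod fs = 16 Hz.
16 Hz ≤ fs/2 = 20 Hz, appears at 16 Hz.
64 Hz mod fs = 24 Hz.
24 Hz > fs/2 = 20 Hz, folds to fs − 24 Hz = 16 Hz.
46 Hz mod fs = 6 Hz.
6 Hz ≤ fs/2 = 20 Hz, appears at 6 Hz.
116 Hz mod fs = 36 Hz.
36 Hz > fs/2 = 20 Hz, folds to fs − 36 Hz = 4 Hz.
64 Hz and 96 Hz both map to 16 Hz.

16 Hz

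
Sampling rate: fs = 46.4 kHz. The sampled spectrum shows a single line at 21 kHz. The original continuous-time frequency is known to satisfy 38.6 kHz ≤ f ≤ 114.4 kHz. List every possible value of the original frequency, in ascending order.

67.4 kHz, 71.8 kHz, 113.8 kHz

Frequencies that alias to 21 kHz are k·fs ± 21 kHz for integer k ≥ 0.
k=0: 21 kHz.
k=1: 25.4 kHz, 67.4 kHz.
k=2: 71.8 kHz, 113.8 kHz.
k=3: 118.2 kHz, 160.2 kHz.
Within [38.6 kHz, 114.4 kHz]: 67.4 kHz, 71.8 kHz, 113.8 kHz.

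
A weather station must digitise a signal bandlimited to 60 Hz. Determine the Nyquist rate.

Nyquist rate = 2 × 60 Hz = 120 Hz.

120 Hz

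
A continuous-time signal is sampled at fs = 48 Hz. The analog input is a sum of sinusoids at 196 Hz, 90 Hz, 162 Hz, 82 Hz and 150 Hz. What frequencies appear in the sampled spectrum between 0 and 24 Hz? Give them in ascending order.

fs/2 = 24 Hz.
196 Hz mod fs = 4 Hz.
4 Hz ≤ fs/2 = 24 Hz, appears at 4 Hz.
90 Hz mod fs = 42 Hz.
42 Hz > fs/2 = 24 Hz, folds to fs − 42 Hz = 6 Hz.
162 Hz mod fs = 18 Hz.
18 Hz ≤ fs/2 = 24 Hz, appears at 18 Hz.
82 Hz mod fs = 34 Hz.
34 Hz > fs/2 = 24 Hz, folds to fs − 34 Hz = 14 Hz.
150 Hz mod fs = 6 Hz.
6 Hz ≤ fs/2 = 24 Hz, appears at 6 Hz.
Distinct values: {4 Hz, 6 Hz, 14 Hz, 18 Hz}.

4 Hz, 6 Hz, 14 Hz, 18 Hz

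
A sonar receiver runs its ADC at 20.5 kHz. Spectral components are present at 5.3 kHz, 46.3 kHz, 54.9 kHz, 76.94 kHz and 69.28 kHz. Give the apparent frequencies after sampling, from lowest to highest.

fs/2 = 10.25 kHz.
5.3 kHz ≤ fs/2 = 10.25 kHz, passes unchanged.
46.3 kHz mod fs = 5.3 kHz.
5.3 kHz ≤ fs/2 = 10.25 kHz, appears at 5.3 kHz.
54.9 kHz mod fs = 13.9 kHz.
13.9 kHz > fs/2 = 10.25 kHz, folds to fs − 13.9 kHz = 6.6 kHz.
76.94 kHz mod fs = 15.44 kHz.
15.44 kHz > fs/2 = 10.25 kHz, folds to fs − 15.44 kHz = 5.06 kHz.
69.28 kHz mod fs = 7.78 kHz.
7.78 kHz ≤ fs/2 = 10.25 kHz, appears at 7.78 kHz.
Distinct values: {5.06 kHz, 5.3 kHz, 6.6 kHz, 7.78 kHz}.

5.06 kHz, 5.3 kHz, 6.6 kHz, 7.78 kHz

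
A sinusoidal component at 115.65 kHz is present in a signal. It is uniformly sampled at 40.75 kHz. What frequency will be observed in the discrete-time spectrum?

115.65 kHz mod fs = 34.15 kHz.
34.15 kHz > fs/2 = 20.375 kHz, folds to fs − 34.15 kHz = 6.6 kHz.

6.6 kHz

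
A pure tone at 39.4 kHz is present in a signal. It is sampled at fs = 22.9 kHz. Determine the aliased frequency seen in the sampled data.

39.4 kHz mod fs = 16.5 kHz.
16.5 kHz > fs/2 = 11.45 kHz, folds to fs − 16.5 kHz = 6.4 kHz.

6.4 kHz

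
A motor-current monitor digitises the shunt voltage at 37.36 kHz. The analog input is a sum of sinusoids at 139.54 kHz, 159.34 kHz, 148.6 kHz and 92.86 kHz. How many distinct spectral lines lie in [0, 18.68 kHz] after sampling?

fs/2 = 18.68 kHz.
139.54 kHz mod fs = 27.46 kHz.
27.46 kHz > fs/2 = 18.68 kHz, folds to fs − 27.46 kHz = 9.9 kHz.
159.34 kHz mod fs = 9.9 kHz.
9.9 kHz ≤ fs/2 = 18.68 kHz, appears at 9.9 kHz.
148.6 kHz mod fs = 36.52 kHz.
36.52 kHz > fs/2 = 18.68 kHz, folds to fs − 36.52 kHz = 0.84 kHz.
92.86 kHz mod fs = 18.14 kHz.
18.14 kHz ≤ fs/2 = 18.68 kHz, appears at 18.14 kHz.
Distinct values: {0.84 kHz, 9.9 kHz, 18.14 kHz} → 3.

3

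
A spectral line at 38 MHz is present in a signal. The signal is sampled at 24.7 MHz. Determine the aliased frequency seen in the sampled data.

38 MHz mod fs = 13.3 MHz.
13.3 MHz > fs/2 = 12.35 MHz, folds to fs − 13.3 MHz = 11.4 MHz.

11.4 MHz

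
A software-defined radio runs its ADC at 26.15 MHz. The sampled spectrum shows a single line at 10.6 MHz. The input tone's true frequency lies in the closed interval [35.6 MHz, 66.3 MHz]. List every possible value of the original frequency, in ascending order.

Frequencies that alias to 10.6 MHz are k·fs ± 10.6 MHz for integer k ≥ 0.
k=0: 10.6 MHz.
k=1: 15.55 MHz, 36.75 MHz.
k=2: 41.7 MHz, 62.9 MHz.
k=3: 67.85 MHz, 89.05 MHz.
Within [35.6 MHz, 66.3 MHz]: 36.75 MHz, 41.7 MHz, 62.9 MHz.

36.75 MHz, 41.7 MHz, 62.9 MHz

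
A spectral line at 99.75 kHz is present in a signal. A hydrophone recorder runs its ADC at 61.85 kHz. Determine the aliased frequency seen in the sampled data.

99.75 kHz mod fs = 37.9 kHz.
37.9 kHz > fs/2 = 30.925 kHz, folds to fs − 37.9 kHz = 23.95 kHz.

23.95 kHz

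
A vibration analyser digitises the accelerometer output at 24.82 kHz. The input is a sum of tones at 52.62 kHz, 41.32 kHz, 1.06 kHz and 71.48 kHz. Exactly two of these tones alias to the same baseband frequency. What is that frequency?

fs/2 = 12.41 kHz.
52.62 kHz mod fs = 2.98 kHz.
2.98 kHz ≤ fs/2 = 12.41 kHz, appears at 2.98 kHz.
41.32 kHz mod fs = 16.5 kHz.
16.5 kHz > fs/2 = 12.41 kHz, folds to fs − 16.5 kHz = 8.32 kHz.
1.06 kHz ≤ fs/2 = 12.41 kHz, passes unchanged.
71.48 kHz mod fs = 21.84 kHz.
21.84 kHz > fs/2 = 12.41 kHz, folds to fs − 21.84 kHz = 2.98 kHz.
52.62 kHz and 71.48 kHz both map to 2.98 kHz.

2.98 kHz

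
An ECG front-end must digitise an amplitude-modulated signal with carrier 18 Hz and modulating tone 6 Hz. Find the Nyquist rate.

AM sidebands sit at fc ± fm = 12 Hz and 24 Hz.
Highest-frequency component: 24 Hz.
Nyquist rate = 2 × 24 Hz = 48 Hz.

48 Hz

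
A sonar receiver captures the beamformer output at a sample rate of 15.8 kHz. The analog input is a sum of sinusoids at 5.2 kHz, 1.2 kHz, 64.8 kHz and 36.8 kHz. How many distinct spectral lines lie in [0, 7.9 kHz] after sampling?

3

fs/2 = 7.9 kHz.
5.2 kHz ≤ fs/2 = 7.9 kHz, passes unchanged.
1.2 kHz ≤ fs/2 = 7.9 kHz, passes unchanged.
64.8 kHz mod fs = 1.6 kHz.
1.6 kHz ≤ fs/2 = 7.9 kHz, appears at 1.6 kHz.
36.8 kHz mod fs = 5.2 kHz.
5.2 kHz ≤ fs/2 = 7.9 kHz, appears at 5.2 kHz.
Distinct values: {1.2 kHz, 1.6 kHz, 5.2 kHz} → 3.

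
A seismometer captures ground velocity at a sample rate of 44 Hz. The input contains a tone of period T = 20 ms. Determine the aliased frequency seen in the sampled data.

T = 20 ms → f = 1/T = 50 Hz.
50 Hz mod fs = 6 Hz.
6 Hz ≤ fs/2 = 22 Hz, appears at 6 Hz.

6 Hz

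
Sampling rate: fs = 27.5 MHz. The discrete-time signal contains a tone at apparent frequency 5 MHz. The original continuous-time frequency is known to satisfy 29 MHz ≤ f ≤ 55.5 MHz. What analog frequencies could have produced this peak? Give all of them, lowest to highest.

Frequencies that alias to 5 MHz are k·fs ± 5 MHz for integer k ≥ 0.
k=0: 5 MHz.
k=1: 22.5 MHz, 32.5 MHz.
k=2: 50 MHz, 60 MHz.
k=3: 77.5 MHz, 87.5 MHz.
Within [29 MHz, 55.5 MHz]: 32.5 MHz, 50 MHz.

32.5 MHz, 50 MHz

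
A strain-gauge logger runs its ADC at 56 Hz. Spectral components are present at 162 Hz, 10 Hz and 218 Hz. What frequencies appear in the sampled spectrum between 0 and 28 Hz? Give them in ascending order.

fs/2 = 28 Hz.
162 Hz mod fs = 50 Hz.
50 Hz > fs/2 = 28 Hz, folds to fs − 50 Hz = 6 Hz.
10 Hz ≤ fs/2 = 28 Hz, passes unchanged.
218 Hz mod fs = 50 Hz.
50 Hz > fs/2 = 28 Hz, folds to fs − 50 Hz = 6 Hz.
Distinct values: {6 Hz, 10 Hz}.

6 Hz, 10 Hz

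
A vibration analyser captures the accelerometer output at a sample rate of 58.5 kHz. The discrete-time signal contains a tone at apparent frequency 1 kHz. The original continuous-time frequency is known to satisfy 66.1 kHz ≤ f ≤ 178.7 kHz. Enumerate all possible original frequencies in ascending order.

116 kHz, 118 kHz, 174.5 kHz, 176.5 kHz

Frequencies that alias to 1 kHz are k·fs ± 1 kHz for integer k ≥ 0.
k=0: 1 kHz.
k=1: 57.5 kHz, 59.5 kHz.
k=2: 116 kHz, 118 kHz.
k=3: 174.5 kHz, 176.5 kHz.
k=4: 233 kHz, 235 kHz.
Within [66.1 kHz, 178.7 kHz]: 116 kHz, 118 kHz, 174.5 kHz, 176.5 kHz.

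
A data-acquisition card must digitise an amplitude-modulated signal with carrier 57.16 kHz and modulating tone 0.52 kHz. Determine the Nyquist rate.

115.36 kHz

AM sidebands sit at fc ± fm = 56.64 kHz and 57.68 kHz.
Highest-frequency component: 57.68 kHz.
Nyquist rate = 2 × 57.68 kHz = 115.36 kHz.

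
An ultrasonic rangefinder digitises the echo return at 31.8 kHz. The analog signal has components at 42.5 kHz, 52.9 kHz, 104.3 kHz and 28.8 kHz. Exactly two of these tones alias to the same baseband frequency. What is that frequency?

10.7 kHz

fs/2 = 15.9 kHz.
42.5 kHz mod fs = 10.7 kHz.
10.7 kHz ≤ fs/2 = 15.9 kHz, appears at 10.7 kHz.
52.9 kHz mod fs = 21.1 kHz.
21.1 kHz > fs/2 = 15.9 kHz, folds to fs − 21.1 kHz = 10.7 kHz.
104.3 kHz mod fs = 8.9 kHz.
8.9 kHz ≤ fs/2 = 15.9 kHz, appears at 8.9 kHz.
28.8 kHz > fs/2 = 15.9 kHz, folds to fs − 28.8 kHz = 3 kHz.
42.5 kHz and 52.9 kHz both map to 10.7 kHz.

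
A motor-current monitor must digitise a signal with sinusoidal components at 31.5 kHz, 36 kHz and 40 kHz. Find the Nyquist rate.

80 kHz

Highest-frequency component: 40 kHz.
Nyquist rate = 2 × 40 kHz = 80 kHz.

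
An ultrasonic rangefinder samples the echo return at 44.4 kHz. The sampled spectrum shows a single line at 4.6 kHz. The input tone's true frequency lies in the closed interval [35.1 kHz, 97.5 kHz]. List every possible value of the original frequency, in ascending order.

39.8 kHz, 49 kHz, 84.2 kHz, 93.4 kHz

Frequencies that alias to 4.6 kHz are k·fs ± 4.6 kHz for integer k ≥ 0.
k=0: 4.6 kHz.
k=1: 39.8 kHz, 49 kHz.
k=2: 84.2 kHz, 93.4 kHz.
k=3: 128.6 kHz, 137.8 kHz.
Within [35.1 kHz, 97.5 kHz]: 39.8 kHz, 49 kHz, 84.2 kHz, 93.4 kHz.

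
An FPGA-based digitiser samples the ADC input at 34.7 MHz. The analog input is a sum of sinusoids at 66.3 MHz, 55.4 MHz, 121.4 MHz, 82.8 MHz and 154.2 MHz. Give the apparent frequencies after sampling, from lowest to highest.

3.1 MHz, 13.4 MHz, 14 MHz, 15.4 MHz, 17.3 MHz

fs/2 = 17.35 MHz.
66.3 MHz mod fs = 31.6 MHz.
31.6 MHz > fs/2 = 17.35 MHz, folds to fs − 31.6 MHz = 3.1 MHz.
55.4 MHz mod fs = 20.7 MHz.
20.7 MHz > fs/2 = 17.35 MHz, folds to fs − 20.7 MHz = 14 MHz.
121.4 MHz mod fs = 17.3 MHz.
17.3 MHz ≤ fs/2 = 17.35 MHz, appears at 17.3 MHz.
82.8 MHz mod fs = 13.4 MHz.
13.4 MHz ≤ fs/2 = 17.35 MHz, appears at 13.4 MHz.
154.2 MHz mod fs = 15.4 MHz.
15.4 MHz ≤ fs/2 = 17.35 MHz, appears at 15.4 MHz.
Distinct values: {3.1 MHz, 13.4 MHz, 14 MHz, 15.4 MHz, 17.3 MHz}.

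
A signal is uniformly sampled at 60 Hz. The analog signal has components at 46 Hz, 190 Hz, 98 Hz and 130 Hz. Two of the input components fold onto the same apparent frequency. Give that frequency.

10 Hz

fs/2 = 30 Hz.
46 Hz > fs/2 = 30 Hz, folds to fs − 46 Hz = 14 Hz.
190 Hz mod fs = 10 Hz.
10 Hz ≤ fs/2 = 30 Hz, appears at 10 Hz.
98 Hz mod fs = 38 Hz.
38 Hz > fs/2 = 30 Hz, folds to fs − 38 Hz = 22 Hz.
130 Hz mod fs = 10 Hz.
10 Hz ≤ fs/2 = 30 Hz, appears at 10 Hz.
130 Hz and 190 Hz both map to 10 Hz.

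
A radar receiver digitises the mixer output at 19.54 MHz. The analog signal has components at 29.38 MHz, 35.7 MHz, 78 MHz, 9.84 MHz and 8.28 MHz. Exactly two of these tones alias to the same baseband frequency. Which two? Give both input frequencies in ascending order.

9.84 MHz, 29.38 MHz

fs/2 = 9.77 MHz.
29.38 MHz mod fs = 9.84 MHz.
9.84 MHz > fs/2 = 9.77 MHz, folds to fs − 9.84 MHz = 9.7 MHz.
35.7 MHz mod fs = 16.16 MHz.
16.16 MHz > fs/2 = 9.77 MHz, folds to fs − 16.16 MHz = 3.38 MHz.
78 MHz mod fs = 19.38 MHz.
19.38 MHz > fs/2 = 9.77 MHz, folds to fs − 19.38 MHz = 0.16 MHz.
9.84 MHz > fs/2 = 9.77 MHz, folds to fs − 9.84 MHz = 9.7 MHz.
8.28 MHz ≤ fs/2 = 9.77 MHz, passes unchanged.
9.84 MHz and 29.38 MHz both map to 9.7 MHz.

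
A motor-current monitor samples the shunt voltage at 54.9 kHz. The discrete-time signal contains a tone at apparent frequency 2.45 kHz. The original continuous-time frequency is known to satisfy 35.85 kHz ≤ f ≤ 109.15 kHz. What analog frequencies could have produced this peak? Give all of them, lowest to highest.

Frequencies that alias to 2.45 kHz are k·fs ± 2.45 kHz for integer k ≥ 0.
k=0: 2.45 kHz.
k=1: 52.45 kHz, 57.35 kHz.
k=2: 107.35 kHz, 112.25 kHz.
k=3: 162.25 kHz, 167.15 kHz.
Within [35.85 kHz, 109.15 kHz]: 52.45 kHz, 57.35 kHz, 107.35 kHz.

52.45 kHz, 57.35 kHz, 107.35 kHz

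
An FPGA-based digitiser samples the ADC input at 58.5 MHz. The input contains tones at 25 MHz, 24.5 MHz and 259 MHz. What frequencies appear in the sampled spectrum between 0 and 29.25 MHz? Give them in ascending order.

24.5 MHz, 25 MHz

fs/2 = 29.25 MHz.
25 MHz ≤ fs/2 = 29.25 MHz, passes unchanged.
24.5 MHz ≤ fs/2 = 29.25 MHz, passes unchanged.
259 MHz mod fs = 25 MHz.
25 MHz ≤ fs/2 = 29.25 MHz, appears at 25 MHz.
Distinct values: {24.5 MHz, 25 MHz}.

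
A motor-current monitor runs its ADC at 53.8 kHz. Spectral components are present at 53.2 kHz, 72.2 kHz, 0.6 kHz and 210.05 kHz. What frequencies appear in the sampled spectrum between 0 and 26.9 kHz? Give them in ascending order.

0.6 kHz, 5.15 kHz, 18.4 kHz

fs/2 = 26.9 kHz.
53.2 kHz > fs/2 = 26.9 kHz, folds to fs − 53.2 kHz = 0.6 kHz.
72.2 kHz mod fs = 18.4 kHz.
18.4 kHz ≤ fs/2 = 26.9 kHz, appears at 18.4 kHz.
0.6 kHz ≤ fs/2 = 26.9 kHz, passes unchanged.
210.05 kHz mod fs = 48.65 kHz.
48.65 kHz > fs/2 = 26.9 kHz, folds to fs − 48.65 kHz = 5.15 kHz.
Distinct values: {0.6 kHz, 5.15 kHz, 18.4 kHz}.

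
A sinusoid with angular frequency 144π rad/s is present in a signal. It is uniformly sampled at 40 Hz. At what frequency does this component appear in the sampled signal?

8 Hz

ω = 144π rad/s → f = ω/(2π) = 72 Hz.
72 Hz mod fs = 32 Hz.
32 Hz > fs/2 = 20 Hz, folds to fs − 32 Hz = 8 Hz.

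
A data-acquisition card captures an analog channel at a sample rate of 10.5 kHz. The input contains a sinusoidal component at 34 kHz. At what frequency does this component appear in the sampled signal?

2.5 kHz

34 kHz mod fs = 2.5 kHz.
2.5 kHz ≤ fs/2 = 5.25 kHz, appears at 2.5 kHz.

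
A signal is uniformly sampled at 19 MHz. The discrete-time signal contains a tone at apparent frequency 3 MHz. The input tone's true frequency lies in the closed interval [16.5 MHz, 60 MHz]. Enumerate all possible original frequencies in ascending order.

22 MHz, 35 MHz, 41 MHz, 54 MHz, 60 MHz

Frequencies that alias to 3 MHz are k·fs ± 3 MHz for integer k ≥ 0.
k=0: 3 MHz.
k=1: 16 MHz, 22 MHz.
k=2: 35 MHz, 41 MHz.
k=3: 54 MHz, 60 MHz.
k=4: 73 MHz, 79 MHz.
Within [16.5 MHz, 60 MHz]: 22 MHz, 35 MHz, 41 MHz, 54 MHz, 60 MHz.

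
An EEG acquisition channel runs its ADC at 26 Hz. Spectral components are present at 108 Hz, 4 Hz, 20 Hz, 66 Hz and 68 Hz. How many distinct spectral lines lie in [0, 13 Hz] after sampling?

4

fs/2 = 13 Hz.
108 Hz mod fs = 4 Hz.
4 Hz ≤ fs/2 = 13 Hz, appears at 4 Hz.
4 Hz ≤ fs/2 = 13 Hz, passes unchanged.
20 Hz > fs/2 = 13 Hz, folds to fs − 20 Hz = 6 Hz.
66 Hz mod fs = 14 Hz.
14 Hz > fs/2 = 13 Hz, folds to fs − 14 Hz = 12 Hz.
68 Hz mod fs = 16 Hz.
16 Hz > fs/2 = 13 Hz, folds to fs − 16 Hz = 10 Hz.
Distinct values: {4 Hz, 6 Hz, 10 Hz, 12 Hz} → 4.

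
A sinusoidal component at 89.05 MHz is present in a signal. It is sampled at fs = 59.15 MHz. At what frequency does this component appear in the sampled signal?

89.05 MHz mod fs = 29.9 MHz.
29.9 MHz > fs/2 = 29.575 MHz, folds to fs − 29.9 MHz = 29.25 MHz.

29.25 MHz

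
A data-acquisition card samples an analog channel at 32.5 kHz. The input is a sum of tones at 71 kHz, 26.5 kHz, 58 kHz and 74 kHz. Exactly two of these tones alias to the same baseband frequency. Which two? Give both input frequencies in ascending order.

26.5 kHz, 71 kHz

fs/2 = 16.25 kHz.
71 kHz mod fs = 6 kHz.
6 kHz ≤ fs/2 = 16.25 kHz, appears at 6 kHz.
26.5 kHz > fs/2 = 16.25 kHz, folds to fs − 26.5 kHz = 6 kHz.
58 kHz mod fs = 25.5 kHz.
25.5 kHz > fs/2 = 16.25 kHz, folds to fs − 25.5 kHz = 7 kHz.
74 kHz mod fs = 9 kHz.
9 kHz ≤ fs/2 = 16.25 kHz, appears at 9 kHz.
26.5 kHz and 71 kHz both map to 6 kHz.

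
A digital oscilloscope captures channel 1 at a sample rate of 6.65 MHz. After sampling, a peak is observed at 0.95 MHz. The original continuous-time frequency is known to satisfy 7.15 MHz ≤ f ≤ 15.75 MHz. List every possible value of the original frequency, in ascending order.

7.6 MHz, 12.35 MHz, 14.25 MHz

Frequencies that alias to 0.95 MHz are k·fs ± 0.95 MHz for integer k ≥ 0.
k=0: 0.95 MHz.
k=1: 5.7 MHz, 7.6 MHz.
k=2: 12.35 MHz, 14.25 MHz.
k=3: 19 MHz, 20.9 MHz.
Within [7.15 MHz, 15.75 MHz]: 7.6 MHz, 12.35 MHz, 14.25 MHz.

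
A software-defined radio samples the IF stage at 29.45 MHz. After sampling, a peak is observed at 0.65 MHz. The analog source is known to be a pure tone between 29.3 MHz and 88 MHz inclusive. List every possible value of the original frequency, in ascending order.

30.1 MHz, 58.25 MHz, 59.55 MHz, 87.7 MHz

Frequencies that alias to 0.65 MHz are k·fs ± 0.65 MHz for integer k ≥ 0.
k=0: 0.65 MHz.
k=1: 28.8 MHz, 30.1 MHz.
k=2: 58.25 MHz, 59.55 MHz.
k=3: 87.7 MHz, 89 MHz.
k=4: 117.15 MHz, 118.45 MHz.
Within [29.3 MHz, 88 MHz]: 30.1 MHz, 58.25 MHz, 59.55 MHz, 87.7 MHz.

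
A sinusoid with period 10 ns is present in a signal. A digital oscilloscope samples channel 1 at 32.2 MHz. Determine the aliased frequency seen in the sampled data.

T = 10 ns → f = 1/T = 100 MHz.
100 MHz mod fs = 3.4 MHz.
3.4 MHz ≤ fs/2 = 16.1 MHz, appears at 3.4 MHz.

3.4 MHz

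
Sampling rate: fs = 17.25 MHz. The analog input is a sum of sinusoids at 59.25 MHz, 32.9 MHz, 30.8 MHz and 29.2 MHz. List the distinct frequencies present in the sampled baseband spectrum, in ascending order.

1.6 MHz, 3.7 MHz, 5.3 MHz, 7.5 MHz

fs/2 = 8.625 MHz.
59.25 MHz mod fs = 7.5 MHz.
7.5 MHz ≤ fs/2 = 8.625 MHz, appears at 7.5 MHz.
32.9 MHz mod fs = 15.65 MHz.
15.65 MHz > fs/2 = 8.625 MHz, folds to fs − 15.65 MHz = 1.6 MHz.
30.8 MHz mod fs = 13.55 MHz.
13.55 MHz > fs/2 = 8.625 MHz, folds to fs − 13.55 MHz = 3.7 MHz.
29.2 MHz mod fs = 11.95 MHz.
11.95 MHz > fs/2 = 8.625 MHz, folds to fs − 11.95 MHz = 5.3 MHz.
Distinct values: {1.6 MHz, 3.7 MHz, 5.3 MHz, 7.5 MHz}.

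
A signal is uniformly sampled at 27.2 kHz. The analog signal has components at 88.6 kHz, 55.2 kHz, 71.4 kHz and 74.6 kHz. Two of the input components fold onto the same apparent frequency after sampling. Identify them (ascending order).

74.6 kHz, 88.6 kHz

fs/2 = 13.6 kHz.
88.6 kHz mod fs = 7 kHz.
7 kHz ≤ fs/2 = 13.6 kHz, appears at 7 kHz.
55.2 kHz mod fs = 0.8 kHz.
0.8 kHz ≤ fs/2 = 13.6 kHz, appears at 0.8 kHz.
71.4 kHz mod fs = 17 kHz.
17 kHz > fs/2 = 13.6 kHz, folds to fs − 17 kHz = 10.2 kHz.
74.6 kHz mod fs = 20.2 kHz.
20.2 kHz > fs/2 = 13.6 kHz, folds to fs − 20.2 kHz = 7 kHz.
74.6 kHz and 88.6 kHz both map to 7 kHz.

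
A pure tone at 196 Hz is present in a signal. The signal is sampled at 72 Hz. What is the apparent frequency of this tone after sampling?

196 Hz mod fs = 52 Hz.
52 Hz > fs/2 = 36 Hz, folds to fs − 52 Hz = 20 Hz.

20 Hz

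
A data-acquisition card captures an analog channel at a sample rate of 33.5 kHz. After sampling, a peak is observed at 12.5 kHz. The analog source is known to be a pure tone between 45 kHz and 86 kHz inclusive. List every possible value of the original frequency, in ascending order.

Frequencies that alias to 12.5 kHz are k·fs ± 12.5 kHz for integer k ≥ 0.
k=0: 12.5 kHz.
k=1: 21 kHz, 46 kHz.
k=2: 54.5 kHz, 79.5 kHz.
k=3: 88 kHz, 113 kHz.
Within [45 kHz, 86 kHz]: 46 kHz, 54.5 kHz, 79.5 kHz.

46 kHz, 54.5 kHz, 79.5 kHz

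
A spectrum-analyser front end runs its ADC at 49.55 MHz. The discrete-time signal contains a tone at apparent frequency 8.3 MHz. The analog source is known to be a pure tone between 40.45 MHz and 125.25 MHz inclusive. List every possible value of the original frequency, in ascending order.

41.25 MHz, 57.85 MHz, 90.8 MHz, 107.4 MHz

Frequencies that alias to 8.3 MHz are k·fs ± 8.3 MHz for integer k ≥ 0.
k=0: 8.3 MHz.
k=1: 41.25 MHz, 57.85 MHz.
k=2: 90.8 MHz, 107.4 MHz.
k=3: 140.35 MHz, 156.95 MHz.
Within [40.45 MHz, 125.25 MHz]: 41.25 MHz, 57.85 MHz, 90.8 MHz, 107.4 MHz.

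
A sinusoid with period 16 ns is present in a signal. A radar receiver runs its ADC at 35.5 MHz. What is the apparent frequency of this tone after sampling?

8.5 MHz

T = 16 ns → f = 1/T = 62.5 MHz.
62.5 MHz mod fs = 27 MHz.
27 MHz > fs/2 = 17.75 MHz, folds to fs − 27 MHz = 8.5 MHz.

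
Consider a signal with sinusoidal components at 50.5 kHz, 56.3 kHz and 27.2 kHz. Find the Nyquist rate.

112.6 kHz

Highest-frequency component: 56.3 kHz.
Nyquist rate = 2 × 56.3 kHz = 112.6 kHz.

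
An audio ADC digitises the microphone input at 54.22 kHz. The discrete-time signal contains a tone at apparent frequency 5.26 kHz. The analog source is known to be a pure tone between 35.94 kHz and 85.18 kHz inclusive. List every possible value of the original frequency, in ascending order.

48.96 kHz, 59.48 kHz

Frequencies that alias to 5.26 kHz are k·fs ± 5.26 kHz for integer k ≥ 0.
k=0: 5.26 kHz.
k=1: 48.96 kHz, 59.48 kHz.
k=2: 103.18 kHz, 113.7 kHz.
Within [35.94 kHz, 85.18 kHz]: 48.96 kHz, 59.48 kHz.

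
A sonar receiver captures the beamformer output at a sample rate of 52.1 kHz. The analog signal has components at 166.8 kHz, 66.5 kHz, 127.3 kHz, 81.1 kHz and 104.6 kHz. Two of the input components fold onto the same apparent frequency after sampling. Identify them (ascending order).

81.1 kHz, 127.3 kHz

fs/2 = 26.05 kHz.
166.8 kHz mod fs = 10.5 kHz.
10.5 kHz ≤ fs/2 = 26.05 kHz, appears at 10.5 kHz.
66.5 kHz mod fs = 14.4 kHz.
14.4 kHz ≤ fs/2 = 26.05 kHz, appears at 14.4 kHz.
127.3 kHz mod fs = 23.1 kHz.
23.1 kHz ≤ fs/2 = 26.05 kHz, appears at 23.1 kHz.
81.1 kHz mod fs = 29 kHz.
29 kHz > fs/2 = 26.05 kHz, folds to fs − 29 kHz = 23.1 kHz.
104.6 kHz mod fs = 0.4 kHz.
0.4 kHz ≤ fs/2 = 26.05 kHz, appears at 0.4 kHz.
81.1 kHz and 127.3 kHz both map to 23.1 kHz.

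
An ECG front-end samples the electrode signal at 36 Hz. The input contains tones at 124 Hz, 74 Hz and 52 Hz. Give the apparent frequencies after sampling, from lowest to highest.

fs/2 = 18 Hz.
124 Hz mod fs = 16 Hz.
16 Hz ≤ fs/2 = 18 Hz, appears at 16 Hz.
74 Hz mod fs = 2 Hz.
2 Hz ≤ fs/2 = 18 Hz, appears at 2 Hz.
52 Hz mod fs = 16 Hz.
16 Hz ≤ fs/2 = 18 Hz, appears at 16 Hz.
Distinct values: {2 Hz, 16 Hz}.

2 Hz, 16 Hz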